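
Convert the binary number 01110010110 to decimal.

Sum of powers of 2 for each 1-bit:
2^1 + 2^2 + 2^4 + 2^7 + 2^8 + 2^9
= 2 + 4 + 16 + 128 + 256 + 512
= 918



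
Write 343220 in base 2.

Using repeated division by 2:
343220 ÷ 2 = 171610 remainder 0
171610 ÷ 2 = 85805 remainder 0
85805 ÷ 2 = 42902 remainder 1
42902 ÷ 2 = 21451 remainder 0
21451 ÷ 2 = 10725 remainder 1
10725 ÷ 2 = 5362 remainder 1
5362 ÷ 2 = 2681 remainder 0
2681 ÷ 2 = 1340 remainder 1
1340 ÷ 2 = 670 remainder 0
670 ÷ 2 = 335 remainder 0
335 ÷ 2 = 167 remainder 1
167 ÷ 2 = 83 remainder 1
83 ÷ 2 = 41 remainder 1
41 ÷ 2 = 20 remainder 1
20 ÷ 2 = 10 remainder 0
10 ÷ 2 = 5 remainder 0
5 ÷ 2 = 2 remainder 1
2 ÷ 2 = 1 remainder 0
1 ÷ 2 = 0 remainder 1
Reading remainders bottom to top: 1010011110010110100



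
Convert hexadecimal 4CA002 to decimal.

Expand by place value (powers of 16):
Digit values: C = 12, A = 10
4CA002 = 4 × 16^5 + 12 × 16^4 + 10 × 16^3 + 0 × 16^2 + 0 × 16^1 + 2 × 16^0
= 4 × 1048576 + 12 × 65536 + 10 × 4096 + 0 × 256 + 0 × 16 + 2 × 1
= 4194304 + 786432 + 40960 + 0 + 0 + 2
= 5021698



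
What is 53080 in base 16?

Using repeated division by 16 (digits 10–15 are A–F):
53080 ÷ 16 = 3317 remainder 8
3317 ÷ 16 = 207 remainder 5
207 ÷ 16 = 12 remainder 15 (F)
12 ÷ 16 = 0 remainder 12 (C)
Reading remainders bottom to top: CF58



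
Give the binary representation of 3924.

Using repeated division by 2:
3924 ÷ 2 = 1962 remainder 0
1962 ÷ 2 = 981 remainder 0
981 ÷ 2 = 490 remainder 1
490 ÷ 2 = 245 remainder 0
245 ÷ 2 = 122 remainder 1
122 ÷ 2 = 61 remainder 0
61 ÷ 2 = 30 remainder 1
30 ÷ 2 = 15 remainder 0
15 ÷ 2 = 7 remainder 1
7 ÷ 2 = 3 remainder 1
3 ÷ 2 = 1 remainder 1
1 ÷ 2 = 0 remainder 1
Reading remainders bottom to top: 111101010100



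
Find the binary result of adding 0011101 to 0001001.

Add column by column from the right: bit + bit + carry-in; write the sum mod 2, carry 1 when the sum is 2 or 3.
carry:  0110010
        0011101
+       0001001
---------------
       00100110
(the carry out of the leftmost column, 0, becomes the leading bit)
Decimal check:
  0011101 = 16 + 8 + 4 + 1 = 29
  0001001 = 8 + 1 = 9
  29 + 9 = 38, and 00100110 = 32 + 4 + 2 = 38 ✓



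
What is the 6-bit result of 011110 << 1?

Original: 011110 (decimal 30)
Shift left by 1 position
Append 1 zero on the right
Result: 111100 (decimal 60)
Equivalent: 30 << 1 = 30 × 2^1 = 60



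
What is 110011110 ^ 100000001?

XOR: 1 when bits differ
  110011110
^ 100000001
-----------
  010011111
Decimal: 414 ^ 257 = 159



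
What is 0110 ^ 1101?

XOR: 1 when bits differ
  0110
^ 1101
------
  1011
Decimal: 6 ^ 13 = 11



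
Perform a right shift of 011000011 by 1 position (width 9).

Original: 011000011 (decimal 195)
Shift right by 1 position
Drop the 1 low bit; fill with zero on the left
Result: 001100001 (decimal 97)
Equivalent: 195 >> 1 = 195 ÷ 2^1 = 97



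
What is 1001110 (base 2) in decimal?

Sum of powers of 2 for each 1-bit:
2^1 + 2^2 + 2^3 + 2^6
= 2 + 4 + 8 + 64
= 78



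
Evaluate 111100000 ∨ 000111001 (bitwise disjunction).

OR: 1 when either bit is 1
  111100000
| 000111001
-----------
  111111001
Decimal: 480 | 57 = 505



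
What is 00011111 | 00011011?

OR: 1 when either bit is 1
  00011111
| 00011011
----------
  00011111
Decimal: 31 | 27 = 31



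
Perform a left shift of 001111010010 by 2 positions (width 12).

Original: 001111010010 (decimal 978)
Shift left by 2 positions
Append 2 zeros on the right
Result: 111101001000 (decimal 3912)
Equivalent: 978 << 2 = 978 × 2^2 = 3912



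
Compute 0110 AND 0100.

AND: 1 only when both bits are 1
  0110
& 0100
------
  0100
Decimal: 6 & 4 = 4



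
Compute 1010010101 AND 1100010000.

AND: 1 only when both bits are 1
  1010010101
& 1100010000
------------
  1000010000
Decimal: 661 & 784 = 528



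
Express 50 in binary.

Using repeated division by 2:
50 ÷ 2 = 25 remainder 0
25 ÷ 2 = 12 remainder 1
12 ÷ 2 = 6 remainder 0
6 ÷ 2 = 3 remainder 0
3 ÷ 2 = 1 remainder 1
1 ÷ 2 = 0 remainder 1
Reading remainders bottom to top: 110010



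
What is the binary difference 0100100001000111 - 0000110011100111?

Method 1 - Direct subtraction (column by column from the right: bit − bit − borrow-in; if negative, add 2 and borrow 1 from the next column):
borrow: 0111111111000000
        0100100001000111
-       0000110011100111
------------------------
        0011101101100000

Method 2 - Add two's complement:
Two's complement of 0000110011100111: invert → 1111001100011000, add 1 → 1111001100011001
  0100100001000111
+ 1111001100011001
------------------
 10011101101100000  (end carry out of the top bit = 1)
Discarding the end carry: 0011101101100000
Decimal check:
  0100100001000111 = 16384 + 2048 + 64 + 4 + 2 + 1 = 18503
  0000110011100111 = 2048 + 1024 + 128 + 64 + 32 + 4 + 2 + 1 = 3303
  18503 - 3303 = 15200, and 0011101101100000 = 8192 + 4096 + 2048 + 512 + 256 + 64 + 32 = 15200 ✓



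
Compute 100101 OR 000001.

OR: 1 when either bit is 1
  100101
| 000001
--------
  100101
Decimal: 37 | 1 = 37



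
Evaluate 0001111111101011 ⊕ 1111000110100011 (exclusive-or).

XOR: 1 when bits differ
  0001111111101011
^ 1111000110100011
------------------
  1110111001001000
Decimal: 8171 ^ 61859 = 61000



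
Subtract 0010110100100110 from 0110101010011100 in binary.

Method 1 - Direct subtraction (column by column from the right: bit − bit − borrow-in; if negative, add 2 and borrow 1 from the next column):
borrow: 0111101011001100
        0110101010011100
-       0010110100100110
------------------------
        0011110101110110

Method 2 - Add two's complement:
Two's complement of 0010110100100110: invert → 1101001011011001, add 1 → 1101001011011010
  0110101010011100
+ 1101001011011010
------------------
 10011110101110110  (end carry out of the top bit = 1)
Discarding the end carry: 0011110101110110
Decimal check:
  0110101010011100 = 16384 + 8192 + 2048 + 512 + 128 + 16 + 8 + 4 = 27292
  0010110100100110 = 8192 + 2048 + 1024 + 256 + 32 + 4 + 2 = 11558
  27292 - 11558 = 15734, and 0011110101110110 = 8192 + 4096 + 2048 + 1024 + 256 + 64 + 32 + 16 + 4 + 2 = 15734 ✓



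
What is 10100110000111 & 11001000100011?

AND: 1 only when both bits are 1
  10100110000111
& 11001000100011
----------------
  10000000000011
Decimal: 10631 & 12835 = 8195



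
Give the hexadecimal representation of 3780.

Using repeated division by 16 (digits 10–15 are A–F):
3780 ÷ 16 = 236 remainder 4
236 ÷ 16 = 14 remainder 12 (C)
14 ÷ 16 = 0 remainder 14 (E)
Reading remainders bottom to top: EC4



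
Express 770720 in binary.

Using repeated division by 2:
770720 ÷ 2 = 385360 remainder 0
385360 ÷ 2 = 192680 remainder 0
192680 ÷ 2 = 96340 remainder 0
96340 ÷ 2 = 48170 remainder 0
48170 ÷ 2 = 24085 remainder 0
24085 ÷ 2 = 12042 remainder 1
12042 ÷ 2 = 6021 remainder 0
6021 ÷ 2 = 3010 remainder 1
3010 ÷ 2 = 1505 remainder 0
1505 ÷ 2 = 752 remainder 1
752 ÷ 2 = 376 remainder 0
376 ÷ 2 = 188 remainder 0
188 ÷ 2 = 94 remainder 0
94 ÷ 2 = 47 remainder 0
47 ÷ 2 = 23 remainder 1
23 ÷ 2 = 11 remainder 1
11 ÷ 2 = 5 remainder 1
5 ÷ 2 = 2 remainder 1
2 ÷ 2 = 1 remainder 0
1 ÷ 2 = 0 remainder 1
Reading remainders bottom to top: 10111100001010100000



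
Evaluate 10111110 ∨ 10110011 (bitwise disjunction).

OR: 1 when either bit is 1
  10111110
| 10110011
----------
  10111111
Decimal: 190 | 179 = 191



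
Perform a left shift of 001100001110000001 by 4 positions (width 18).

Original: 001100001110000001 (decimal 50049)
Shift left by 4 positions
Append 4 zeros on the right and drop the 4 high bits that overflow the 18-bit width
Result: 000011100000010000 (decimal 14352)
Equivalent: 50049 << 4 = 50049 × 2^4 = 800784, truncated to 18 bits = 14352



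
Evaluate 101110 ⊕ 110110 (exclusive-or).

XOR: 1 when bits differ
  101110
^ 110110
--------
  011000
Decimal: 46 ^ 54 = 24



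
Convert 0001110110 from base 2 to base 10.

Sum of powers of 2 for each 1-bit:
2^1 + 2^2 + 2^4 + 2^5 + 2^6
= 2 + 4 + 16 + 32 + 64
= 118



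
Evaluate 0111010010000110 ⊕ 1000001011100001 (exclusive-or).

XOR: 1 when bits differ
  0111010010000110
^ 1000001011100001
------------------
  1111011001100111
Decimal: 29830 ^ 33505 = 63079



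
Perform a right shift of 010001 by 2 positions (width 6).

Original: 010001 (decimal 17)
Shift right by 2 positions
Drop the 2 low bits; fill with zeros on the left
Result: 000100 (decimal 4)
Equivalent: 17 >> 2 = 17 ÷ 2^2 = 4



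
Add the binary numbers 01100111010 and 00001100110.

Add column by column from the right: bit + bit + carry-in; write the sum mod 2, carry 1 when the sum is 2 or 3.
carry:  00011111100
        01100111010
+       00001100110
-------------------
       001110100000
(the carry out of the leftmost column, 0, becomes the leading bit)
Decimal check:
  01100111010 = 512 + 256 + 32 + 16 + 8 + 2 = 826
  00001100110 = 64 + 32 + 4 + 2 = 102
  826 + 102 = 928, and 001110100000 = 512 + 256 + 128 + 32 = 928 ✓



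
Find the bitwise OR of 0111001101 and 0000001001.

OR: 1 when either bit is 1
  0111001101
| 0000001001
------------
  0111001101
Decimal: 461 | 9 = 461



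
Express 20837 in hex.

Using repeated division by 16 (digits 10–15 are A–F):
20837 ÷ 16 = 1302 remainder 5
1302 ÷ 16 = 81 remainder 6
81 ÷ 16 = 5 remainder 1
5 ÷ 16 = 0 remainder 5
Reading remainders bottom to top: 5165



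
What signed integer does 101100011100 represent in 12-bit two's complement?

Binary: 101100011100
Sign bit: 1 (negative)
Invert: 010011100011
Add 1:  010011100100
Magnitude: 010011100100 = 1024 + 128 + 64 + 32 + 4 = 1252
Value: -1252



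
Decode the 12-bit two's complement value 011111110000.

Binary: 011111110000
Sign bit: 0 (non-negative)
Read directly as an unsigned value:
011111110000 = 1024 + 512 + 256 + 128 + 64 + 32 + 16 = 2032
Value: 2032



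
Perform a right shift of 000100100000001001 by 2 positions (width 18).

Original: 000100100000001001 (decimal 18441)
Shift right by 2 positions
Drop the 2 low bits; fill with zeros on the left
Result: 000001001000000010 (decimal 4610)
Equivalent: 18441 >> 2 = 18441 ÷ 2^2 = 4610



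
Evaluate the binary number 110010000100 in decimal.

Sum of powers of 2 for each 1-bit:
2^2 + 2^7 + 2^10 + 2^11
= 4 + 128 + 1024 + 2048
= 3204



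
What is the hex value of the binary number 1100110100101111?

Group into 4-bit nibbles from right:
  1100 = C
  1101 = D
  0010 = 2
  1111 = F
Result: CD2F



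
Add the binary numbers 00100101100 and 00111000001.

Add column by column from the right: bit + bit + carry-in; write the sum mod 2, carry 1 when the sum is 2 or 3.
carry:  01000000000
        00100101100
+       00111000001
-------------------
       001011101101
(the carry out of the leftmost column, 0, becomes the leading bit)
Decimal check:
  00100101100 = 256 + 32 + 8 + 4 = 300
  00111000001 = 256 + 128 + 64 + 1 = 449
  300 + 449 = 749, and 001011101101 = 512 + 128 + 64 + 32 + 8 + 4 + 1 = 749 ✓



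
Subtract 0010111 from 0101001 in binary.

Method 1 - Direct subtraction (column by column from the right: bit − bit − borrow-in; if negative, add 2 and borrow 1 from the next column):
borrow: 0101100
        0101001
-       0010111
---------------
        0010010

Method 2 - Add two's complement:
Two's complement of 0010111: invert → 1101000, add 1 → 1101001
  0101001
+ 1101001
---------
 10010010  (end carry out of the top bit = 1)
Discarding the end carry: 0010010
Decimal check:
  0101001 = 32 + 8 + 1 = 41
  0010111 = 16 + 4 + 2 + 1 = 23
  41 - 23 = 18, and 0010010 = 16 + 2 = 18 ✓



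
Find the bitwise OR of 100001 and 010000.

OR: 1 when either bit is 1
  100001
| 010000
--------
  110001
Decimal: 33 | 16 = 49



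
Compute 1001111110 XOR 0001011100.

XOR: 1 when bits differ
  1001111110
^ 0001011100
------------
  1000100010
Decimal: 638 ^ 92 = 546



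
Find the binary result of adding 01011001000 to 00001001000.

Add column by column from the right: bit + bit + carry-in; write the sum mod 2, carry 1 when the sum is 2 or 3.
carry:  00110010000
        01011001000
+       00001001000
-------------------
       001100010000
(the carry out of the leftmost column, 0, becomes the leading bit)
Decimal check:
  01011001000 = 512 + 128 + 64 + 8 = 712
  00001001000 = 64 + 8 = 72
  712 + 72 = 784, and 001100010000 = 512 + 256 + 16 = 784 ✓



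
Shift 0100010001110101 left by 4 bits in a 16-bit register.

Original: 0100010001110101 (decimal 17525)
Shift left by 4 positions
Append 4 zeros on the right and drop the 4 high bits that overflow the 16-bit width
Result: 0100011101010000 (decimal 18256)
Equivalent: 17525 << 4 = 17525 × 2^4 = 280400, truncated to 16 bits = 18256



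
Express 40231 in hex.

Using repeated division by 16 (digits 10–15 are A–F):
40231 ÷ 16 = 2514 remainder 7
2514 ÷ 16 = 157 remainder 2
157 ÷ 16 = 9 remainder 13 (D)
9 ÷ 16 = 0 remainder 9
Reading remainders bottom to top: 9D27



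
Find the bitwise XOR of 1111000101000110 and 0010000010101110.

XOR: 1 when bits differ
  1111000101000110
^ 0010000010101110
------------------
  1101000111101000
Decimal: 61766 ^ 8366 = 53736



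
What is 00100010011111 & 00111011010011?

AND: 1 only when both bits are 1
  00100010011111
& 00111011010011
----------------
  00100010010011
Decimal: 2207 & 3795 = 2195



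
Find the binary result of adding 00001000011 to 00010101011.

Add column by column from the right: bit + bit + carry-in; write the sum mod 2, carry 1 when the sum is 2 or 3.
carry:  00000000110
        00001000011
+       00010101011
-------------------
       000011101110
(the carry out of the leftmost column, 0, becomes the leading bit)
Decimal check:
  00001000011 = 64 + 2 + 1 = 67
  00010101011 = 128 + 32 + 8 + 2 + 1 = 171
  67 + 171 = 238, and 000011101110 = 128 + 64 + 32 + 8 + 4 + 2 = 238 ✓



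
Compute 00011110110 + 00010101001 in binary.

Add column by column from the right: bit + bit + carry-in; write the sum mod 2, carry 1 when the sum is 2 or 3.
carry:  00111000000
        00011110110
+       00010101001
-------------------
       000110011111
(the carry out of the leftmost column, 0, becomes the leading bit)
Decimal check:
  00011110110 = 128 + 64 + 32 + 16 + 4 + 2 = 246
  00010101001 = 128 + 32 + 8 + 1 = 169
  246 + 169 = 415, and 000110011111 = 256 + 128 + 16 + 8 + 4 + 2 + 1 = 415 ✓



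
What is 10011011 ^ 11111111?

XOR: 1 when bits differ
  10011011
^ 11111111
----------
  01100100
Decimal: 155 ^ 255 = 100



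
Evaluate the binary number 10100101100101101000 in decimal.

Sum of powers of 2 for each 1-bit:
2^3 + 2^5 + 2^6 + 2^8 + 2^11 + 2^12 + 2^14 + 2^17 + 2^19
= 8 + 32 + 64 + 256 + 2048 + 4096 + 16384 + 131072 + 524288
= 678248



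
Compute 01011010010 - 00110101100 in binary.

Method 1 - Direct subtraction (column by column from the right: bit − bit − borrow-in; if negative, add 2 and borrow 1 from the next column):
borrow: 01001011000
        01011010010
-       00110101100
-------------------
        00100100110

Method 2 - Add two's complement:
Two's complement of 00110101100: invert → 11001010011, add 1 → 11001010100
  01011010010
+ 11001010100
-------------
 100100100110  (end carry out of the top bit = 1)
Discarding the end carry: 00100100110
Decimal check:
  01011010010 = 512 + 128 + 64 + 16 + 2 = 722
  00110101100 = 256 + 128 + 32 + 8 + 4 = 428
  722 - 428 = 294, and 00100100110 = 256 + 32 + 4 + 2 = 294 ✓



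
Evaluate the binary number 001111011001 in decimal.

Sum of powers of 2 for each 1-bit:
2^0 + 2^3 + 2^4 + 2^6 + 2^7 + 2^8 + 2^9
= 1 + 8 + 16 + 64 + 128 + 256 + 512
= 985



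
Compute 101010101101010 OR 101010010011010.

OR: 1 when either bit is 1
  101010101101010
| 101010010011010
-----------------
  101010111111010
Decimal: 21866 | 21658 = 22010



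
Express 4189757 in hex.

Using repeated division by 16 (digits 10–15 are A–F):
4189757 ÷ 16 = 261859 remainder 13 (D)
261859 ÷ 16 = 16366 remainder 3
16366 ÷ 16 = 1022 remainder 14 (E)
1022 ÷ 16 = 63 remainder 14 (E)
63 ÷ 16 = 3 remainder 15 (F)
3 ÷ 16 = 0 remainder 3
Reading remainders bottom to top: 3FEE3D



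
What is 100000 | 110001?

OR: 1 when either bit is 1
  100000
| 110001
--------
  110001
Decimal: 32 | 49 = 49



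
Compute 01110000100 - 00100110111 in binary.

Method 1 - Direct subtraction (column by column from the right: bit − bit − borrow-in; if negative, add 2 and borrow 1 from the next column):
borrow: 00011111110
        01110000100
-       00100110111
-------------------
        01001001101

Method 2 - Add two's complement:
Two's complement of 00100110111: invert → 11011001000, add 1 → 11011001001
  01110000100
+ 11011001001
-------------
 101001001101  (end carry out of the top bit = 1)
Discarding the end carry: 01001001101
Decimal check:
  01110000100 = 512 + 256 + 128 + 4 = 900
  00100110111 = 256 + 32 + 16 + 4 + 2 + 1 = 311
  900 - 311 = 589, and 01001001101 = 512 + 64 + 8 + 4 + 1 = 589 ✓



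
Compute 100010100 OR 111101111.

OR: 1 when either bit is 1
  100010100
| 111101111
-----------
  111111111
Decimal: 276 | 495 = 511



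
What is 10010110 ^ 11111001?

XOR: 1 when bits differ
  10010110
^ 11111001
----------
  01101111
Decimal: 150 ^ 249 = 111



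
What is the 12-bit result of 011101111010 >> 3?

Original: 011101111010 (decimal 1914)
Shift right by 3 positions
Drop the 3 low bits; fill with zeros on the left
Result: 000011101111 (decimal 239)
Equivalent: 1914 >> 3 = 1914 ÷ 2^3 = 239



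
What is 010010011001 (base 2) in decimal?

Sum of powers of 2 for each 1-bit:
2^0 + 2^3 + 2^4 + 2^7 + 2^10
= 1 + 8 + 16 + 128 + 1024
= 1177



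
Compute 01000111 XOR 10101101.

XOR: 1 when bits differ
  01000111
^ 10101101
----------
  11101010
Decimal: 71 ^ 173 = 234



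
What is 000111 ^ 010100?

XOR: 1 when bits differ
  000111
^ 010100
--------
  010011
Decimal: 7 ^ 20 = 19



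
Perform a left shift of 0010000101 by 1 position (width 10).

Original: 0010000101 (decimal 133)
Shift left by 1 position
Append 1 zero on the right
Result: 0100001010 (decimal 266)
Equivalent: 133 << 1 = 133 × 2^1 = 266



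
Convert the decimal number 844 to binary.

Using repeated division by 2:
844 ÷ 2 = 422 remainder 0
422 ÷ 2 = 211 remainder 0
211 ÷ 2 = 105 remainder 1
105 ÷ 2 = 52 remainder 1
52 ÷ 2 = 26 remainder 0
26 ÷ 2 = 13 remainder 0
13 ÷ 2 = 6 remainder 1
6 ÷ 2 = 3 remainder 0
3 ÷ 2 = 1 remainder 1
1 ÷ 2 = 0 remainder 1
Reading remainders bottom to top: 1101001100



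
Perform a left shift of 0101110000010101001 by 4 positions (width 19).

Original: 0101110000010101001 (decimal 188585)
Shift left by 4 positions
Append 4 zeros on the right and drop the 4 high bits that overflow the 19-bit width
Result: 1100000101010010000 (decimal 395920)
Equivalent: 188585 << 4 = 188585 × 2^4 = 3017360, truncated to 19 bits = 395920



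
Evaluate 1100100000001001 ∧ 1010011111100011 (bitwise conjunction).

AND: 1 only when both bits are 1
  1100100000001001
& 1010011111100011
------------------
  1000000000000001
Decimal: 51209 & 42979 = 32769



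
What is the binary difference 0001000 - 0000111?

Method 1 - Direct subtraction (column by column from the right: bit − bit − borrow-in; if negative, add 2 and borrow 1 from the next column):
borrow: 0001110
        0001000
-       0000111
---------------
        0000001

Method 2 - Add two's complement:
Two's complement of 0000111: invert → 1111000, add 1 → 1111001
  0001000
+ 1111001
---------
 10000001  (end carry out of the top bit = 1)
Discarding the end carry: 0000001
Decimal check:
  0001000 = 8
  0000111 = 4 + 2 + 1 = 7
  8 - 7 = 1, and 0000001 = 1 ✓



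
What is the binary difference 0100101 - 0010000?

Method 1 - Direct subtraction (column by column from the right: bit − bit − borrow-in; if negative, add 2 and borrow 1 from the next column):
borrow: 0100000
        0100101
-       0010000
---------------
        0010101

Method 2 - Add two's complement:
Two's complement of 0010000: invert → 1101111, add 1 → 1110000
  0100101
+ 1110000
---------
 10010101  (end carry out of the top bit = 1)
Discarding the end carry: 0010101
Decimal check:
  0100101 = 32 + 4 + 1 = 37
  0010000 = 16
  37 - 16 = 21, and 0010101 = 16 + 4 + 1 = 21 ✓



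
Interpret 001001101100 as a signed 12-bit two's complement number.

Binary: 001001101100
Sign bit: 0 (non-negative)
Read directly as an unsigned value:
001001101100 = 512 + 64 + 32 + 8 + 4 = 620
Value: 620



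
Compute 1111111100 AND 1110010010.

AND: 1 only when both bits are 1
  1111111100
& 1110010010
------------
  1110010000
Decimal: 1020 & 914 = 912



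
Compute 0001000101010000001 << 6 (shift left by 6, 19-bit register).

Original: 0001000101010000001 (decimal 35457)
Shift left by 6 positions
Append 6 zeros on the right and drop the 6 high bits that overflow the 19-bit width
Result: 0101010000001000000 (decimal 172096)
Equivalent: 35457 << 6 = 35457 × 2^6 = 2269248, truncated to 19 bits = 172096



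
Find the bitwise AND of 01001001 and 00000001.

AND: 1 only when both bits are 1
  01001001
& 00000001
----------
  00000001
Decimal: 73 & 1 = 1



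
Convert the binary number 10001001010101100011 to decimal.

Sum of powers of 2 for each 1-bit:
2^0 + 2^1 + 2^5 + 2^6 + 2^8 + 2^10 + 2^12 + 2^15 + 2^19
= 1 + 2 + 32 + 64 + 256 + 1024 + 4096 + 32768 + 524288
= 562531



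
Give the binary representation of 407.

Using repeated division by 2:
407 ÷ 2 = 203 remainder 1
203 ÷ 2 = 101 remainder 1
101 ÷ 2 = 50 remainder 1
50 ÷ 2 = 25 remainder 0
25 ÷ 2 = 12 remainder 1
12 ÷ 2 = 6 remainder 0
6 ÷ 2 = 3 remainder 0
3 ÷ 2 = 1 remainder 1
1 ÷ 2 = 0 remainder 1
Reading remainders bottom to top: 110010111



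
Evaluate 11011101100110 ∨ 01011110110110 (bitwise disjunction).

OR: 1 when either bit is 1
  11011101100110
| 01011110110110
----------------
  11011111110110
Decimal: 14182 | 6070 = 14326



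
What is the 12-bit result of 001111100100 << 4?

Original: 001111100100 (decimal 996)
Shift left by 4 positions
Append 4 zeros on the right and drop the 4 high bits that overflow the 12-bit width
Result: 111001000000 (decimal 3648)
Equivalent: 996 << 4 = 996 × 2^4 = 15936, truncated to 12 bits = 3648



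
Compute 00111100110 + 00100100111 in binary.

Add column by column from the right: bit + bit + carry-in; write the sum mod 2, carry 1 when the sum is 2 or 3.
carry:  01111001100
        00111100110
+       00100100111
-------------------
       001100001101
(the carry out of the leftmost column, 0, becomes the leading bit)
Decimal check:
  00111100110 = 256 + 128 + 64 + 32 + 4 + 2 = 486
  00100100111 = 256 + 32 + 4 + 2 + 1 = 295
  486 + 295 = 781, and 001100001101 = 512 + 256 + 8 + 4 + 1 = 781 ✓



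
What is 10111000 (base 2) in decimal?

Sum of powers of 2 for each 1-bit:
2^3 + 2^4 + 2^5 + 2^7
= 8 + 16 + 32 + 128
= 184



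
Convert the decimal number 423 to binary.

Using repeated division by 2:
423 ÷ 2 = 211 remainder 1
211 ÷ 2 = 105 remainder 1
105 ÷ 2 = 52 remainder 1
52 ÷ 2 = 26 remainder 0
26 ÷ 2 = 13 remainder 0
13 ÷ 2 = 6 remainder 1
6 ÷ 2 = 3 remainder 0
3 ÷ 2 = 1 remainder 1
1 ÷ 2 = 0 remainder 1
Reading remainders bottom to top: 110100111



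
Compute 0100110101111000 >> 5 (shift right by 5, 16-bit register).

Original: 0100110101111000 (decimal 19832)
Shift right by 5 positions
Drop the 5 low bits; fill with zeros on the left
Result: 0000001001101011 (decimal 619)
Equivalent: 19832 >> 5 = 19832 ÷ 2^5 = 619



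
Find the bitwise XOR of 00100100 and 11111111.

XOR: 1 when bits differ
  00100100
^ 11111111
----------
  11011011
Decimal: 36 ^ 255 = 219



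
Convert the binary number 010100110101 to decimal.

Sum of powers of 2 for each 1-bit:
2^0 + 2^2 + 2^4 + 2^5 + 2^8 + 2^10
= 1 + 4 + 16 + 32 + 256 + 1024
= 1333



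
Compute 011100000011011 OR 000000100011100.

OR: 1 when either bit is 1
  011100000011011
| 000000100011100
-----------------
  011100100011111
Decimal: 14363 | 284 = 14623



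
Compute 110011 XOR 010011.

XOR: 1 when bits differ
  110011
^ 010011
--------
  100000
Decimal: 51 ^ 19 = 32



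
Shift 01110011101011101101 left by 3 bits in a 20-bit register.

Original: 01110011101011101101 (decimal 473837)
Shift left by 3 positions
Append 3 zeros on the right and drop the 3 high bits that overflow the 20-bit width
Result: 10011101011101101000 (decimal 644968)
Equivalent: 473837 << 3 = 473837 × 2^3 = 3790696, truncated to 20 bits = 644968



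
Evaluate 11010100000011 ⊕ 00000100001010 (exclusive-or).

XOR: 1 when bits differ
  11010100000011
^ 00000100001010
----------------
  11010000001001
Decimal: 13571 ^ 266 = 13321



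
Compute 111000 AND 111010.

AND: 1 only when both bits are 1
  111000
& 111010
--------
  111000
Decimal: 56 & 58 = 56



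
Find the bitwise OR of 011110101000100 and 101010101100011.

OR: 1 when either bit is 1
  011110101000100
| 101010101100011
-----------------
  111110101100111
Decimal: 15684 | 21859 = 32103



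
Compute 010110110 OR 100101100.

OR: 1 when either bit is 1
  010110110
| 100101100
-----------
  110111110
Decimal: 182 | 300 = 446



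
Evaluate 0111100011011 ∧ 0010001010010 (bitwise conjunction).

AND: 1 only when both bits are 1
  0111100011011
& 0010001010010
---------------
  0010000010010
Decimal: 3867 & 1106 = 1042



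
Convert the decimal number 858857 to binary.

Using repeated division by 2:
858857 ÷ 2 = 429428 remainder 1
429428 ÷ 2 = 214714 remainder 0
214714 ÷ 2 = 107357 remainder 0
107357 ÷ 2 = 53678 remainder 1
53678 ÷ 2 = 26839 remainder 0
26839 ÷ 2 = 13419 remainder 1
13419 ÷ 2 = 6709 remainder 1
6709 ÷ 2 = 3354 remainder 1
3354 ÷ 2 = 1677 remainder 0
1677 ÷ 2 = 838 remainder 1
838 ÷ 2 = 419 remainder 0
419 ÷ 2 = 209 remainder 1
209 ÷ 2 = 104 remainder 1
104 ÷ 2 = 52 remainder 0
52 ÷ 2 = 26 remainder 0
26 ÷ 2 = 13 remainder 0
13 ÷ 2 = 6 remainder 1
6 ÷ 2 = 3 remainder 0
3 ÷ 2 = 1 remainder 1
1 ÷ 2 = 0 remainder 1
Reading remainders bottom to top: 11010001101011101001



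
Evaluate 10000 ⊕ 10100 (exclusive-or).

XOR: 1 when bits differ
  10000
^ 10100
-------
  00100
Decimal: 16 ^ 20 = 4



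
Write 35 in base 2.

Using repeated division by 2:
35 ÷ 2 = 17 remainder 1
17 ÷ 2 = 8 remainder 1
8 ÷ 2 = 4 remainder 0
4 ÷ 2 = 2 remainder 0
2 ÷ 2 = 1 remainder 0
1 ÷ 2 = 0 remainder 1
Reading remainders bottom to top: 100011



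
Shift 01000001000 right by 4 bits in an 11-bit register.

Original: 01000001000 (decimal 520)
Shift right by 4 positions
Drop the 4 low bits; fill with zeros on the left
Result: 00000100000 (decimal 32)
Equivalent: 520 >> 4 = 520 ÷ 2^4 = 32



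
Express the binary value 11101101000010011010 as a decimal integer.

Sum of powers of 2 for each 1-bit:
2^1 + 2^3 + 2^4 + 2^7 + 2^12 + 2^14 + 2^15 + 2^17 + 2^18 + 2^19
= 2 + 8 + 16 + 128 + 4096 + 16384 + 32768 + 131072 + 262144 + 524288
= 970906



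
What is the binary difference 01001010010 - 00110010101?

Method 1 - Direct subtraction (column by column from the right: bit − bit − borrow-in; if negative, add 2 and borrow 1 from the next column):
borrow: 01101111010
        01001010010
-       00110010101
-------------------
        00010111101

Method 2 - Add two's complement:
Two's complement of 00110010101: invert → 11001101010, add 1 → 11001101011
  01001010010
+ 11001101011
-------------
 100010111101  (end carry out of the top bit = 1)
Discarding the end carry: 00010111101
Decimal check:
  01001010010 = 512 + 64 + 16 + 2 = 594
  00110010101 = 256 + 128 + 16 + 4 + 1 = 405
  594 - 405 = 189, and 00010111101 = 128 + 32 + 16 + 8 + 4 + 1 = 189 ✓



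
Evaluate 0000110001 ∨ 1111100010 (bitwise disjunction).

OR: 1 when either bit is 1
  0000110001
| 1111100010
------------
  1111110011
Decimal: 49 | 994 = 1011



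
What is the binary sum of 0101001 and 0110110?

Add column by column from the right: bit + bit + carry-in; write the sum mod 2, carry 1 when the sum is 2 or 3.
carry:  1000000
        0101001
+       0110110
---------------
       01011111
(the carry out of the leftmost column, 0, becomes the leading bit)
Decimal check:
  0101001 = 32 + 8 + 1 = 41
  0110110 = 32 + 16 + 4 + 2 = 54
  41 + 54 = 95, and 01011111 = 64 + 16 + 8 + 4 + 2 + 1 = 95 ✓



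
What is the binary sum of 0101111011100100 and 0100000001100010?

Add column by column from the right: bit + bit + carry-in; write the sum mod 2, carry 1 when the sum is 2 or 3.
carry:  1000000111000000
        0101111011100100
+       0100000001100010
------------------------
       01001111101000110
(the carry out of the leftmost column, 0, becomes the leading bit)
Decimal check:
  0101111011100100 = 16384 + 4096 + 2048 + 1024 + 512 + 128 + 64 + 32 + 4 = 24292
  0100000001100010 = 16384 + 64 + 32 + 2 = 16482
  24292 + 16482 = 40774, and 01001111101000110 = 32768 + 4096 + 2048 + 1024 + 512 + 256 + 64 + 4 + 2 = 40774 ✓



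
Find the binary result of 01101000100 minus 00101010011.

Method 1 - Direct subtraction (column by column from the right: bit − bit − borrow-in; if negative, add 2 and borrow 1 from the next column):
borrow: 01111100110
        01101000100
-       00101010011
-------------------
        00111110001

Method 2 - Add two's complement:
Two's complement of 00101010011: invert → 11010101100, add 1 → 11010101101
  01101000100
+ 11010101101
-------------
 100111110001  (end carry out of the top bit = 1)
Discarding the end carry: 00111110001
Decimal check:
  01101000100 = 512 + 256 + 64 + 4 = 836
  00101010011 = 256 + 64 + 16 + 2 + 1 = 339
  836 - 339 = 497, and 00111110001 = 256 + 128 + 64 + 32 + 16 + 1 = 497 ✓



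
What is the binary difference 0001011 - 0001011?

Method 1 - Direct subtraction (column by column from the right: bit − bit − borrow-in; if negative, add 2 and borrow 1 from the next column):
borrow: 0000000
        0001011
-       0001011
---------------
        0000000

Method 2 - Add two's complement:
Two's complement of 0001011: invert → 1110100, add 1 → 1110101
  0001011
+ 1110101
---------
 10000000  (end carry out of the top bit = 1)
Discarding the end carry: 0000000
Decimal check:
  0001011 = 8 + 2 + 1 = 11
  0001011 = 8 + 2 + 1 = 11
  11 - 11 = 0, and 0000000 = 0 ✓



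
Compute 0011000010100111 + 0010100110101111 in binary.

Add column by column from the right: bit + bit + carry-in; write the sum mod 2, carry 1 when the sum is 2 or 3.
carry:  0100001101011110
        0011000010100111
+       0010100110101111
------------------------
       00101101001010110
(the carry out of the leftmost column, 0, becomes the leading bit)
Decimal check:
  0011000010100111 = 8192 + 4096 + 128 + 32 + 4 + 2 + 1 = 12455
  0010100110101111 = 8192 + 2048 + 256 + 128 + 32 + 8 + 4 + 2 + 1 = 10671
  12455 + 10671 = 23126, and 00101101001010110 = 16384 + 4096 + 2048 + 512 + 64 + 16 + 4 + 2 = 23126 ✓



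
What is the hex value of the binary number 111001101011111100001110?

Group into 4-bit nibbles from right:
  1110 = E
  0110 = 6
  1011 = B
  1111 = F
  0000 = 0
  1110 = E
Result: E6BF0E



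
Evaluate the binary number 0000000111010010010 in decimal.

Sum of powers of 2 for each 1-bit:
2^1 + 2^4 + 2^7 + 2^9 + 2^10 + 2^11
= 2 + 16 + 128 + 512 + 1024 + 2048
= 3730



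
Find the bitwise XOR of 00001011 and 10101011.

XOR: 1 when bits differ
  00001011
^ 10101011
----------
  10100000
Decimal: 11 ^ 171 = 160



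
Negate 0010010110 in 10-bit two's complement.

Original: 0010010110
Step 1 - Invert all bits: 1101101001
Step 2 - Add 1: 1101101010
Verification: 0010010110 + 1101101010 = 10000000000; discarding the end carry (carry out of the top bit) leaves the 10-bit value 0000000000, as required for x + (-x)



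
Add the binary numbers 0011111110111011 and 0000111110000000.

Add column by column from the right: bit + bit + carry-in; write the sum mod 2, carry 1 when the sum is 2 or 3.
carry:  0111111100000000
        0011111110111011
+       0000111110000000
------------------------
       00100111100111011
(the carry out of the leftmost column, 0, becomes the leading bit)
Decimal check:
  0011111110111011 = 8192 + 4096 + 2048 + 1024 + 512 + 256 + 128 + 32 + 16 + 8 + 2 + 1 = 16315
  0000111110000000 = 2048 + 1024 + 512 + 256 + 128 = 3968
  16315 + 3968 = 20283, and 00100111100111011 = 16384 + 2048 + 1024 + 512 + 256 + 32 + 16 + 8 + 2 + 1 = 20283 ✓



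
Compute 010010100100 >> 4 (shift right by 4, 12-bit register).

Original: 010010100100 (decimal 1188)
Shift right by 4 positions
Drop the 4 low bits; fill with zeros on the left
Result: 000001001010 (decimal 74)
Equivalent: 1188 >> 4 = 1188 ÷ 2^4 = 74



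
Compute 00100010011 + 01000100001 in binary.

Add column by column from the right: bit + bit + carry-in; write the sum mod 2, carry 1 when the sum is 2 or 3.
carry:  00000000110
        00100010011
+       01000100001
-------------------
       001100110100
(the carry out of the leftmost column, 0, becomes the leading bit)
Decimal check:
  00100010011 = 256 + 16 + 2 + 1 = 275
  01000100001 = 512 + 32 + 1 = 545
  275 + 545 = 820, and 001100110100 = 512 + 256 + 32 + 16 + 4 = 820 ✓



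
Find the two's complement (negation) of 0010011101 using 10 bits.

Original: 0010011101
Step 1 - Invert all bits: 1101100010
Step 2 - Add 1: 1101100011
Verification: 0010011101 + 1101100011 = 10000000000; discarding the end carry (carry out of the top bit) leaves the 10-bit value 0000000000, as required for x + (-x)



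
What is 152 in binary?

Using repeated division by 2:
152 ÷ 2 = 76 remainder 0
76 ÷ 2 = 38 remainder 0
38 ÷ 2 = 19 remainder 0
19 ÷ 2 = 9 remainder 1
9 ÷ 2 = 4 remainder 1
4 ÷ 2 = 2 remainder 0
2 ÷ 2 = 1 remainder 0
1 ÷ 2 = 0 remainder 1
Reading remainders bottom to top: 10011000



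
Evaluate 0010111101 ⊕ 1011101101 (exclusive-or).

XOR: 1 when bits differ
  0010111101
^ 1011101101
------------
  1001010000
Decimal: 189 ^ 749 = 592



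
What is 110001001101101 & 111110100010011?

AND: 1 only when both bits are 1
  110001001101101
& 111110100010011
-----------------
  110000000000001
Decimal: 25197 & 32019 = 24577



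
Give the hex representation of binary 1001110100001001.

Group into 4-bit nibbles from right:
  1001 = 9
  1101 = D
  0000 = 0
  1001 = 9
Result: 9D09



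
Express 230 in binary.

Using repeated division by 2:
230 ÷ 2 = 115 remainder 0
115 ÷ 2 = 57 remainder 1
57 ÷ 2 = 28 remainder 1
28 ÷ 2 = 14 remainder 0
14 ÷ 2 = 7 remainder 0
7 ÷ 2 = 3 remainder 1
3 ÷ 2 = 1 remainder 1
1 ÷ 2 = 0 remainder 1
Reading remainders bottom to top: 11100110



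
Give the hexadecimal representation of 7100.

Using repeated division by 16 (digits 10–15 are A–F):
7100 ÷ 16 = 443 remainder 12 (C)
443 ÷ 16 = 27 remainder 11 (B)
27 ÷ 16 = 1 remainder 11 (B)
1 ÷ 16 = 0 remainder 1
Reading remainders bottom to top: 1BBC



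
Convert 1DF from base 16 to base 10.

Expand by place value (powers of 16):
Digit values: D = 13, F = 15
1DF = 1 × 16^2 + 13 × 16^1 + 15 × 16^0
= 1 × 256 + 13 × 16 + 15 × 1
= 256 + 208 + 15
= 479



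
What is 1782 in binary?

Using repeated division by 2:
1782 ÷ 2 = 891 remainder 0
891 ÷ 2 = 445 remainder 1
445 ÷ 2 = 222 remainder 1
222 ÷ 2 = 111 remainder 0
111 ÷ 2 = 55 remainder 1
55 ÷ 2 = 27 remainder 1
27 ÷ 2 = 13 remainder 1
13 ÷ 2 = 6 remainder 1
6 ÷ 2 = 3 remainder 0
3 ÷ 2 = 1 remainder 1
1 ÷ 2 = 0 remainder 1
Reading remainders bottom to top: 11011110110



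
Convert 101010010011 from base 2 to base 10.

Sum of powers of 2 for each 1-bit:
2^0 + 2^1 + 2^4 + 2^7 + 2^9 + 2^11
= 1 + 2 + 16 + 128 + 512 + 2048
= 2707



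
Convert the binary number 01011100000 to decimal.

Sum of powers of 2 for each 1-bit:
2^5 + 2^6 + 2^7 + 2^9
= 32 + 64 + 128 + 512
= 736



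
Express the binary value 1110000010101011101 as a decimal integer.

Sum of powers of 2 for each 1-bit:
2^0 + 2^2 + 2^3 + 2^4 + 2^6 + 2^8 + 2^10 + 2^16 + 2^17 + 2^18
= 1 + 4 + 8 + 16 + 64 + 256 + 1024 + 65536 + 131072 + 262144
= 460125



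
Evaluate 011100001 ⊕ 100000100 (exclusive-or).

XOR: 1 when bits differ
  011100001
^ 100000100
-----------
  111100101
Decimal: 225 ^ 260 = 485



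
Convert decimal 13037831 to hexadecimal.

Using repeated division by 16 (digits 10–15 are A–F):
13037831 ÷ 16 = 814864 remainder 7
814864 ÷ 16 = 50929 remainder 0
50929 ÷ 16 = 3183 remainder 1
3183 ÷ 16 = 198 remainder 15 (F)
198 ÷ 16 = 12 remainder 6
12 ÷ 16 = 0 remainder 12 (C)
Reading remainders bottom to top: C6F107



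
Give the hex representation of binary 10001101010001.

Group into 4-bit nibbles from right:
  0010 = 2
  0011 = 3
  0101 = 5
  0001 = 1
Result: 2351



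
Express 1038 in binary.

Using repeated division by 2:
1038 ÷ 2 = 519 remainder 0
519 ÷ 2 = 259 remainder 1
259 ÷ 2 = 129 remainder 1
129 ÷ 2 = 64 remainder 1
64 ÷ 2 = 32 remainder 0
32 ÷ 2 = 16 remainder 0
16 ÷ 2 = 8 remainder 0
8 ÷ 2 = 4 remainder 0
4 ÷ 2 = 2 remainder 0
2 ÷ 2 = 1 remainder 0
1 ÷ 2 = 0 remainder 1
Reading remainders bottom to top: 10000001110



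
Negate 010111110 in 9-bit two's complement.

Original: 010111110
Step 1 - Invert all bits: 101000001
Step 2 - Add 1: 101000010
Verification: 010111110 + 101000010 = 1000000000; discarding the end carry (carry out of the top bit) leaves the 9-bit value 000000000, as required for x + (-x)



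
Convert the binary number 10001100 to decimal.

Sum of powers of 2 for each 1-bit:
2^2 + 2^3 + 2^7
= 4 + 8 + 128
= 140



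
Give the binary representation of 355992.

Using repeated division by 2:
355992 ÷ 2 = 177996 remainder 0
177996 ÷ 2 = 88998 remainder 0
88998 ÷ 2 = 44499 remainder 0
44499 ÷ 2 = 22249 remainder 1
22249 ÷ 2 = 11124 remainder 1
11124 ÷ 2 = 5562 remainder 0
5562 ÷ 2 = 2781 remainder 0
2781 ÷ 2 = 1390 remainder 1
1390 ÷ 2 = 695 remainder 0
695 ÷ 2 = 347 remainder 1
347 ÷ 2 = 173 remainder 1
173 ÷ 2 = 86 remainder 1
86 ÷ 2 = 43 remainder 0
43 ÷ 2 = 21 remainder 1
21 ÷ 2 = 10 remainder 1
10 ÷ 2 = 5 remainder 0
5 ÷ 2 = 2 remainder 1
2 ÷ 2 = 1 remainder 0
1 ÷ 2 = 0 remainder 1
Reading remainders bottom to top: 1010110111010011000



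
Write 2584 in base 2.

Using repeated division by 2:
2584 ÷ 2 = 1292 remainder 0
1292 ÷ 2 = 646 remainder 0
646 ÷ 2 = 323 remainder 0
323 ÷ 2 = 161 remainder 1
161 ÷ 2 = 80 remainder 1
80 ÷ 2 = 40 remainder 0
40 ÷ 2 = 20 remainder 0
20 ÷ 2 = 10 remainder 0
10 ÷ 2 = 5 remainder 0
5 ÷ 2 = 2 remainder 1
2 ÷ 2 = 1 remainder 0
1 ÷ 2 = 0 remainder 1
Reading remainders bottom to top: 101000011000



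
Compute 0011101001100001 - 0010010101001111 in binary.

Method 1 - Direct subtraction (column by column from the right: bit − bit − borrow-in; if negative, add 2 and borrow 1 from the next column):
borrow: 0000101000111100
        0011101001100001
-       0010010101001111
------------------------
        0001010100010010

Method 2 - Add two's complement:
Two's complement of 0010010101001111: invert → 1101101010110000, add 1 → 1101101010110001
  0011101001100001
+ 1101101010110001
------------------
 10001010100010010  (end carry out of the top bit = 1)
Discarding the end carry: 0001010100010010
Decimal check:
  0011101001100001 = 8192 + 4096 + 2048 + 512 + 64 + 32 + 1 = 14945
  0010010101001111 = 8192 + 1024 + 256 + 64 + 8 + 4 + 2 + 1 = 9551
  14945 - 9551 = 5394, and 0001010100010010 = 4096 + 1024 + 256 + 16 + 2 = 5394 ✓



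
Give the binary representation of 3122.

Using repeated division by 2:
3122 ÷ 2 = 1561 remainder 0
1561 ÷ 2 = 780 remainder 1
780 ÷ 2 = 390 remainder 0
390 ÷ 2 = 195 remainder 0
195 ÷ 2 = 97 remainder 1
97 ÷ 2 = 48 remainder 1
48 ÷ 2 = 24 remainder 0
24 ÷ 2 = 12 remainder 0
12 ÷ 2 = 6 remainder 0
6 ÷ 2 = 3 remainder 0
3 ÷ 2 = 1 remainder 1
1 ÷ 2 = 0 remainder 1
Reading remainders bottom to top: 110000110010

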